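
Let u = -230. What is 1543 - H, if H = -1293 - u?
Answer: 2606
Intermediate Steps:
H = -1063 (H = -1293 - 1*(-230) = -1293 + 230 = -1063)
1543 - H = 1543 - 1*(-1063) = 1543 + 1063 = 2606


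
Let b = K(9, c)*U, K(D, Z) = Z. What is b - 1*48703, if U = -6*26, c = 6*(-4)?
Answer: -44959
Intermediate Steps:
c = -24
U = -156
b = 3744 (b = -24*(-156) = 3744)
b - 1*48703 = 3744 - 1*48703 = 3744 - 48703 = -44959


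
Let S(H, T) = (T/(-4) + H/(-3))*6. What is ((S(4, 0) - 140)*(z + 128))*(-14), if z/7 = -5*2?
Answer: 120176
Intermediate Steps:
z = -70 (z = 7*(-5*2) = 7*(-10) = -70)
S(H, T) = -2*H - 3*T/2 (S(H, T) = (T*(-¼) + H*(-⅓))*6 = (-T/4 - H/3)*6 = (-H/3 - T/4)*6 = -2*H - 3*T/2)
((S(4, 0) - 140)*(z + 128))*(-14) = (((-2*4 - 3/2*0) - 140)*(-70 + 128))*(-14) = (((-8 + 0) - 140)*58)*(-14) = ((-8 - 140)*58)*(-14) = -148*58*(-14) = -8584*(-14) = 120176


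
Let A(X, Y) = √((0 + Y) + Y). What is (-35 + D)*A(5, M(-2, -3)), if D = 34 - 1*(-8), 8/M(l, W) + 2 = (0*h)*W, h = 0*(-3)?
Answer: 14*I*√2 ≈ 19.799*I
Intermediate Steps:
h = 0
M(l, W) = -4 (M(l, W) = 8/(-2 + (0*0)*W) = 8/(-2 + 0*W) = 8/(-2 + 0) = 8/(-2) = 8*(-½) = -4)
A(X, Y) = √2*√Y (A(X, Y) = √(Y + Y) = √(2*Y) = √2*√Y)
D = 42 (D = 34 + 8 = 42)
(-35 + D)*A(5, M(-2, -3)) = (-35 + 42)*(√2*√(-4)) = 7*(√2*(2*I)) = 7*(2*I*√2) = 14*I*√2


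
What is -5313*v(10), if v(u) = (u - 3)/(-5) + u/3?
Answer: -51359/5 ≈ -10272.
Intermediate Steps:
v(u) = ⅗ + 2*u/15 (v(u) = (-3 + u)*(-⅕) + u*(⅓) = (⅗ - u/5) + u/3 = ⅗ + 2*u/15)
-5313*v(10) = -5313*(⅗ + (2/15)*10) = -5313*(⅗ + 4/3) = -5313*29/15 = -51359/5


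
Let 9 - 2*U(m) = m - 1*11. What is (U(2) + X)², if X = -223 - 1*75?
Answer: 83521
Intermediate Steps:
X = -298 (X = -223 - 75 = -298)
U(m) = 10 - m/2 (U(m) = 9/2 - (m - 1*11)/2 = 9/2 - (m - 11)/2 = 9/2 - (-11 + m)/2 = 9/2 + (11/2 - m/2) = 10 - m/2)
(U(2) + X)² = ((10 - ½*2) - 298)² = ((10 - 1) - 298)² = (9 - 298)² = (-289)² = 83521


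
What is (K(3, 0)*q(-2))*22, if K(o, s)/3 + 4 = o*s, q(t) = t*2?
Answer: 1056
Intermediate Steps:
q(t) = 2*t
K(o, s) = -12 + 3*o*s (K(o, s) = -12 + 3*(o*s) = -12 + 3*o*s)
(K(3, 0)*q(-2))*22 = ((-12 + 3*3*0)*(2*(-2)))*22 = ((-12 + 0)*(-4))*22 = -12*(-4)*22 = 48*22 = 1056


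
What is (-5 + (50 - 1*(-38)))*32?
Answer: 2656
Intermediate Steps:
(-5 + (50 - 1*(-38)))*32 = (-5 + (50 + 38))*32 = (-5 + 88)*32 = 83*32 = 2656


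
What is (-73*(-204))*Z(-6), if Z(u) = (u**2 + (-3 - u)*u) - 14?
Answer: 59568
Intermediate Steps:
Z(u) = -14 + u**2 + u*(-3 - u) (Z(u) = (u**2 + u*(-3 - u)) - 14 = -14 + u**2 + u*(-3 - u))
(-73*(-204))*Z(-6) = (-73*(-204))*(-14 - 3*(-6)) = 14892*(-14 + 18) = 14892*4 = 59568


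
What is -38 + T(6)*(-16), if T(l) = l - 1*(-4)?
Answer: -198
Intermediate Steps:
T(l) = 4 + l (T(l) = l + 4 = 4 + l)
-38 + T(6)*(-16) = -38 + (4 + 6)*(-16) = -38 + 10*(-16) = -38 - 160 = -198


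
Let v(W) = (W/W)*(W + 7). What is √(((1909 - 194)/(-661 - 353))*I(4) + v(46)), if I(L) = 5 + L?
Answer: 113*√2/26 ≈ 6.1464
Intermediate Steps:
v(W) = 7 + W (v(W) = 1*(7 + W) = 7 + W)
√(((1909 - 194)/(-661 - 353))*I(4) + v(46)) = √(((1909 - 194)/(-661 - 353))*(5 + 4) + (7 + 46)) = √((1715/(-1014))*9 + 53) = √((1715*(-1/1014))*9 + 53) = √(-1715/1014*9 + 53) = √(-5145/338 + 53) = √(12769/338) = 113*√2/26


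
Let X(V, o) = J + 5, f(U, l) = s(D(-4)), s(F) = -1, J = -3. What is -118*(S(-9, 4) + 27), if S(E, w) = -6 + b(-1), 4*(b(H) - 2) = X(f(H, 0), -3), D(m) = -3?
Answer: -2773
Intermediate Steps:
f(U, l) = -1
X(V, o) = 2 (X(V, o) = -3 + 5 = 2)
b(H) = 5/2 (b(H) = 2 + (¼)*2 = 2 + ½ = 5/2)
S(E, w) = -7/2 (S(E, w) = -6 + 5/2 = -7/2)
-118*(S(-9, 4) + 27) = -118*(-7/2 + 27) = -118*47/2 = -2773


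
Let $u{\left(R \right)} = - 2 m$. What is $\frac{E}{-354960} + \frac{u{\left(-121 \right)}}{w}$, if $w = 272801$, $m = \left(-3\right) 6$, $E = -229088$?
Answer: $\frac{3906763378}{6052090185} \approx 0.64552$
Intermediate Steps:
$m = -18$
$u{\left(R \right)} = 36$ ($u{\left(R \right)} = \left(-2\right) \left(-18\right) = 36$)
$\frac{E}{-354960} + \frac{u{\left(-121 \right)}}{w} = - \frac{229088}{-354960} + \frac{36}{272801} = \left(-229088\right) \left(- \frac{1}{354960}\right) + 36 \cdot \frac{1}{272801} = \frac{14318}{22185} + \frac{36}{272801} = \frac{3906763378}{6052090185}$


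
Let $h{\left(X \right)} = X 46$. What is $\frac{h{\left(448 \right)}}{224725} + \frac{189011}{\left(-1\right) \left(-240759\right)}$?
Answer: $\frac{47437058447}{54104566275} \approx 0.87677$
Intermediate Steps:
$h{\left(X \right)} = 46 X$
$\frac{h{\left(448 \right)}}{224725} + \frac{189011}{\left(-1\right) \left(-240759\right)} = \frac{46 \cdot 448}{224725} + \frac{189011}{\left(-1\right) \left(-240759\right)} = 20608 \cdot \frac{1}{224725} + \frac{189011}{240759} = \frac{20608}{224725} + 189011 \cdot \frac{1}{240759} = \frac{20608}{224725} + \frac{189011}{240759} = \frac{47437058447}{54104566275}$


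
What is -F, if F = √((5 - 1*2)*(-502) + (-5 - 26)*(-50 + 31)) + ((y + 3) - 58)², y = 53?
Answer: -4 - I*√917 ≈ -4.0 - 30.282*I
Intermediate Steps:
F = 4 + I*√917 (F = √((5 - 1*2)*(-502) + (-5 - 26)*(-50 + 31)) + ((53 + 3) - 58)² = √((5 - 2)*(-502) - 31*(-19)) + (56 - 58)² = √(3*(-502) + 589) + (-2)² = √(-1506 + 589) + 4 = √(-917) + 4 = I*√917 + 4 = 4 + I*√917 ≈ 4.0 + 30.282*I)
-F = -(4 + I*√917) = -4 - I*√917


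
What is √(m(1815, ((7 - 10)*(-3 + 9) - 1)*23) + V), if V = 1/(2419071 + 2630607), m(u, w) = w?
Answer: I*√11143171328860230/5049678 ≈ 20.905*I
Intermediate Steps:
V = 1/5049678 ≈ 1.9803e-7
√(m(1815, ((7 - 10)*(-3 + 9) - 1)*23) + V) = √(((7 - 10)*(-3 + 9) - 1)*23 + 1/5049678) = √((-3*6 - 1)*23 + 1/5049678) = √((-18 - 1)*23 + 1/5049678) = √(-19*23 + 1/5049678) = √(-437 + 1/5049678) = √(-2206709285/5049678) = I*√11143171328860230/5049678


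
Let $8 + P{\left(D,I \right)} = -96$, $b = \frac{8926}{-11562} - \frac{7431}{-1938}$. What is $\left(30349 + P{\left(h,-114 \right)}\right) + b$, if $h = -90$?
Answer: $\frac{112962175309}{3734526} \approx 30248.0$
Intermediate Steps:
$b = \frac{11436439}{3734526}$ ($b = 8926 \left(- \frac{1}{11562}\right) - - \frac{2477}{646} = - \frac{4463}{5781} + \frac{2477}{646} = \frac{11436439}{3734526} \approx 3.0624$)
$P{\left(D,I \right)} = -104$ ($P{\left(D,I \right)} = -8 - 96 = -104$)
$\left(30349 + P{\left(h,-114 \right)}\right) + b = \left(30349 - 104\right) + \frac{11436439}{3734526} = 30245 + \frac{11436439}{3734526} = \frac{112962175309}{3734526}$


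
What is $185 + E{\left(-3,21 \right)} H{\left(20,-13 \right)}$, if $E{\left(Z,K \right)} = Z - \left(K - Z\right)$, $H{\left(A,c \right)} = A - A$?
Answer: $185$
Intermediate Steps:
$H{\left(A,c \right)} = 0$
$E{\left(Z,K \right)} = - K + 2 Z$
$185 + E{\left(-3,21 \right)} H{\left(20,-13 \right)} = 185 + \left(\left(-1\right) 21 + 2 \left(-3\right)\right) 0 = 185 + \left(-21 - 6\right) 0 = 185 - 0 = 185 + 0 = 185$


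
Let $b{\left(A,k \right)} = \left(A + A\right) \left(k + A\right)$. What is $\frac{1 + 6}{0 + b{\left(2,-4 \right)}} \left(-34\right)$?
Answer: $\frac{119}{4} \approx 29.75$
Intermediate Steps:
$b{\left(A,k \right)} = 2 A \left(A + k\right)$
$\frac{1 + 6}{0 + b{\left(2,-4 \right)}} \left(-34\right) = \frac{1 + 6}{0 + 2 \cdot 2 \left(2 - 4\right)} \left(-34\right) = \frac{7}{0 + 2 \cdot 2 \left(-2\right)} \left(-34\right) = \frac{7}{0 - 8} \left(-34\right) = \frac{7}{-8} \left(-34\right) = 7 \left(- \frac{1}{8}\right) \left(-34\right) = \left(- \frac{7}{8}\right) \left(-34\right) = \frac{119}{4}$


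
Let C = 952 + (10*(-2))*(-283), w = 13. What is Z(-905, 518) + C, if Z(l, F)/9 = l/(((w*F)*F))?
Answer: 23064049599/3488212 ≈ 6612.0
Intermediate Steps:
Z(l, F) = 9*l/(13*F**2) (Z(l, F) = 9*(l/(((13*F)*F))) = 9*(l/((13*F**2))) = 9*(l*(1/(13*F**2))) = 9*(l/(13*F**2)) = 9*l/(13*F**2))
C = 6612 (C = 952 - 20*(-283) = 952 + 5660 = 6612)
Z(-905, 518) + C = (9/13)*(-905)/518**2 + 6612 = (9/13)*(-905)*(1/268324) + 6612 = -8145/3488212 + 6612 = 23064049599/3488212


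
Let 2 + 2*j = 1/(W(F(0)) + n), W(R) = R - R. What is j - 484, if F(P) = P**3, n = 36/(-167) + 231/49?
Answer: -5100061/10518 ≈ -484.89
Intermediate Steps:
n = 5259/1169 (n = 36*(-1/167) + 231*(1/49) = -36/167 + 33/7 = 5259/1169 ≈ 4.4987)
W(R) = 0
j = -9349/10518 (j = -1 + 1/(2*(0 + 5259/1169)) = -1 + 1/(2*(5259/1169)) = -1 + (1/2)*(1169/5259) = -1 + 1169/10518 = -9349/10518 ≈ -0.88886)
j - 484 = -9349/10518 - 484 = -5100061/10518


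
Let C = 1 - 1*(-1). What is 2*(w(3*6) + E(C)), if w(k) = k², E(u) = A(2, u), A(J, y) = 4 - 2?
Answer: 652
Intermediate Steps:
A(J, y) = 2
C = 2 (C = 1 + 1 = 2)
E(u) = 2
2*(w(3*6) + E(C)) = 2*((3*6)² + 2) = 2*(18² + 2) = 2*(324 + 2) = 2*326 = 652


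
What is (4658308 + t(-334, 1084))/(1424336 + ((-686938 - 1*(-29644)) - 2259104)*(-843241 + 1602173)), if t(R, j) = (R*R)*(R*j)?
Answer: 3365405069/184445528550 ≈ 0.018246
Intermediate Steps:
t(R, j) = j*R**3 (t(R, j) = R**2*(R*j) = j*R**3)
(4658308 + t(-334, 1084))/(1424336 + ((-686938 - 1*(-29644)) - 2259104)*(-843241 + 1602173)) = (4658308 + 1084*(-334)**3)/(1424336 + ((-686938 - 1*(-29644)) - 2259104)*(-843241 + 1602173)) = (4658308 + 1084*(-37259704))/(1424336 + ((-686938 + 29644) - 2259104)*758932) = (4658308 - 40389519136)/(1424336 + (-657294 - 2259104)*758932) = -40384860828/(1424336 - 2916398*758932) = -40384860828/(1424336 - 2213347766936) = -40384860828/(-2213346342600) = -40384860828*(-1/2213346342600) = 3365405069/184445528550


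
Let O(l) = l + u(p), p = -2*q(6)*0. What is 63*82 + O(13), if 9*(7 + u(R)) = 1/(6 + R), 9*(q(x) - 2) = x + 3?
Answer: 279289/54 ≈ 5172.0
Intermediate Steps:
q(x) = 7/3 + x/9 (q(x) = 2 + (x + 3)/9 = 2 + (3 + x)/9 = 2 + (1/3 + x/9) = 7/3 + x/9)
p = 0 (p = -2*(7/3 + (1/9)*6)*0 = -2*(7/3 + 2/3)*0 = -2*3*0 = -6*0 = 0)
u(R) = -7 + 1/(9*(6 + R))
O(l) = -377/54 + l (O(l) = l + (-377 - 63*0)/(9*(6 + 0)) = l + (1/9)*(-377 + 0)/6 = l + (1/9)*(1/6)*(-377) = l - 377/54 = -377/54 + l)
63*82 + O(13) = 63*82 + (-377/54 + 13) = 5166 + 325/54 = 279289/54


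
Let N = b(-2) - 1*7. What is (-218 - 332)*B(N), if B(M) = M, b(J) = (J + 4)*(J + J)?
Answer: 8250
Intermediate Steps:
b(J) = 2*J*(4 + J) (b(J) = (4 + J)*(2*J) = 2*J*(4 + J))
N = -15 (N = 2*(-2)*(4 - 2) - 1*7 = 2*(-2)*2 - 7 = -8 - 7 = -15)
(-218 - 332)*B(N) = (-218 - 332)*(-15) = -550*(-15) = 8250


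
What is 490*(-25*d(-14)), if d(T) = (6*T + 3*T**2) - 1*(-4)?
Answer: -6223000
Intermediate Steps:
d(T) = 4 + 3*T**2 + 6*T (d(T) = (3*T**2 + 6*T) + 4 = 4 + 3*T**2 + 6*T)
490*(-25*d(-14)) = 490*(-25*(4 + 3*(-14)**2 + 6*(-14))) = 490*(-25*(4 + 3*196 - 84)) = 490*(-25*(4 + 588 - 84)) = 490*(-25*508) = 490*(-12700) = -6223000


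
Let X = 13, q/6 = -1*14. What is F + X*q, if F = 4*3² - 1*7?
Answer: -1063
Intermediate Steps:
q = -84 (q = 6*(-1*14) = 6*(-14) = -84)
F = 29 (F = 4*9 - 7 = 36 - 7 = 29)
F + X*q = 29 + 13*(-84) = 29 - 1092 = -1063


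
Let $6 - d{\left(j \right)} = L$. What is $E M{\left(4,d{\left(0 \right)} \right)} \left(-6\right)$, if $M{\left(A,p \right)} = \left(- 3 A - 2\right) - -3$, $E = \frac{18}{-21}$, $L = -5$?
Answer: $- \frac{396}{7} \approx -56.571$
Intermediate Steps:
$d{\left(j \right)} = 11$ ($d{\left(j \right)} = 6 - -5 = 6 + 5 = 11$)
$E = - \frac{6}{7}$ ($E = 18 \left(- \frac{1}{21}\right) = - \frac{6}{7} \approx -0.85714$)
$M{\left(A,p \right)} = 1 - 3 A$ ($M{\left(A,p \right)} = \left(-2 - 3 A\right) + 3 = 1 - 3 A$)
$E M{\left(4,d{\left(0 \right)} \right)} \left(-6\right) = - \frac{6 \left(1 - 12\right)}{7} \left(-6\right) = \left(- \frac{6}{7}\right) \left(-11\right) \left(-6\right) = \frac{66}{7} \left(-6\right) = - \frac{396}{7}$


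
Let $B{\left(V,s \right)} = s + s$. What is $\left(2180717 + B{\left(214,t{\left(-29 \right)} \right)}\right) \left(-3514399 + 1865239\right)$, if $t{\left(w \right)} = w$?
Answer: $-3596255596440$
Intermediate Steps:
$B{\left(V,s \right)} = 2 s$
$\left(2180717 + B{\left(214,t{\left(-29 \right)} \right)}\right) \left(-3514399 + 1865239\right) = \left(2180717 + 2 \left(-29\right)\right) \left(-3514399 + 1865239\right) = \left(2180717 - 58\right) \left(-1649160\right) = 2180659 \left(-1649160\right) = -3596255596440$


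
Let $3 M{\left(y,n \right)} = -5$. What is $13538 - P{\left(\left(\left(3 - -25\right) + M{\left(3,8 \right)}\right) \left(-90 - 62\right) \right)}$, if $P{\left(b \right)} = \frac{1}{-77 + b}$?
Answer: $\frac{165691585}{12239} \approx 13538.0$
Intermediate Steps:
$M{\left(y,n \right)} = - \frac{5}{3}$ ($M{\left(y,n \right)} = \frac{1}{3} \left(-5\right) = - \frac{5}{3}$)
$13538 - P{\left(\left(\left(3 - -25\right) + M{\left(3,8 \right)}\right) \left(-90 - 62\right) \right)} = 13538 - \frac{1}{-77 + \left(\left(3 - -25\right) - \frac{5}{3}\right) \left(-90 - 62\right)} = 13538 - \frac{1}{-77 + \left(\left(3 + 25\right) - \frac{5}{3}\right) \left(-152\right)} = 13538 - \frac{1}{-77 + \left(28 - \frac{5}{3}\right) \left(-152\right)} = 13538 - \frac{1}{-77 + \frac{79}{3} \left(-152\right)} = 13538 - \frac{1}{-77 - \frac{12008}{3}} = 13538 - \frac{1}{- \frac{12239}{3}} = 13538 - - \frac{3}{12239} = 13538 + \frac{3}{12239} = \frac{165691585}{12239}$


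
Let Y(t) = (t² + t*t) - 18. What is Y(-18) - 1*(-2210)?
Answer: 2840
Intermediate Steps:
Y(t) = -18 + 2*t² (Y(t) = (t² + t²) - 18 = 2*t² - 18 = -18 + 2*t²)
Y(-18) - 1*(-2210) = (-18 + 2*(-18)²) - 1*(-2210) = (-18 + 2*324) + 2210 = (-18 + 648) + 2210 = 630 + 2210 = 2840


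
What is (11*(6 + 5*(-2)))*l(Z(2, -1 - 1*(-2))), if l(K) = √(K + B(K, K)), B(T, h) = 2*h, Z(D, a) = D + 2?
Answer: -88*√3 ≈ -152.42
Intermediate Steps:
Z(D, a) = 2 + D
l(K) = √3*√K (l(K) = √(K + 2*K) = √(3*K) = √3*√K)
(11*(6 + 5*(-2)))*l(Z(2, -1 - 1*(-2))) = (11*(6 + 5*(-2)))*(√3*√(2 + 2)) = (11*(6 - 10))*(√3*√4) = (11*(-4))*(√3*2) = -88*√3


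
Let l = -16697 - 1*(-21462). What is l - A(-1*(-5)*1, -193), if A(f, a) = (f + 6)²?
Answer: 4644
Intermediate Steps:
A(f, a) = (6 + f)²
l = 4765 (l = -16697 + 21462 = 4765)
l - A(-1*(-5)*1, -193) = 4765 - (6 - 1*(-5)*1)² = 4765 - (6 + 5*1)² = 4765 - (6 + 5)² = 4765 - 1*11² = 4765 - 1*121 = 4765 - 121 = 4644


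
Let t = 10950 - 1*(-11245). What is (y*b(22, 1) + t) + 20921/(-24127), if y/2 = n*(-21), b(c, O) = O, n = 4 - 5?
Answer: 536491178/24127 ≈ 22236.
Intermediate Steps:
n = -1
t = 22195 (t = 10950 + 11245 = 22195)
y = 42 (y = 2*(-1*(-21)) = 2*21 = 42)
(y*b(22, 1) + t) + 20921/(-24127) = (42*1 + 22195) + 20921/(-24127) = (42 + 22195) + 20921*(-1/24127) = 22237 - 20921/24127 = 536491178/24127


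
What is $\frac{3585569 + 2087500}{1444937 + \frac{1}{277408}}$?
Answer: $\frac{524584908384}{133612361099} \approx 3.9262$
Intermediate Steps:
$\frac{3585569 + 2087500}{1444937 + \frac{1}{277408}} = \frac{5673069}{1444937 + \frac{1}{277408}} = \frac{5673069}{\frac{400837083297}{277408}} = 5673069 \cdot \frac{277408}{400837083297} = \frac{524584908384}{133612361099}$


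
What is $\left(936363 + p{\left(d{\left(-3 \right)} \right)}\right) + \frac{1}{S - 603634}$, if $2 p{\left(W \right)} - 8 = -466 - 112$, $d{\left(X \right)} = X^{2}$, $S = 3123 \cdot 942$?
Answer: $\frac{2188767534097}{2338232} \approx 9.3608 \cdot 10^{5}$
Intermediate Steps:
$S = 2941866$
$p{\left(W \right)} = -285$ ($p{\left(W \right)} = 4 + \frac{-466 - 112}{2} = 4 + \frac{1}{2} \left(-578\right) = 4 - 289 = -285$)
$\left(936363 + p{\left(d{\left(-3 \right)} \right)}\right) + \frac{1}{S - 603634} = \left(936363 - 285\right) + \frac{1}{2941866 - 603634} = 936078 + \frac{1}{2338232} = \frac{2188767534097}{2338232}$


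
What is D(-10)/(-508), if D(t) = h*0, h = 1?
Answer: 0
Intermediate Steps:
D(t) = 0 (D(t) = 1*0 = 0)
D(-10)/(-508) = 0/(-508) = 0*(-1/508) = 0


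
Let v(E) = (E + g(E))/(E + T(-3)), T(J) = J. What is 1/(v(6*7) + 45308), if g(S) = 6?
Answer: 13/589020 ≈ 2.2071e-5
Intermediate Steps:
v(E) = (6 + E)/(-3 + E) (v(E) = (E + 6)/(E - 3) = (6 + E)/(-3 + E))
1/(v(6*7) + 45308) = 1/((6 + 6*7)/(-3 + 6*7) + 45308) = 1/((6 + 42)/(-3 + 42) + 45308) = 1/(48/39 + 45308) = 1/((1/39)*48 + 45308) = 1/(16/13 + 45308) = 1/(589020/13) = 13/589020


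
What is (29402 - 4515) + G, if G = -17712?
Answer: 7175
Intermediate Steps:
(29402 - 4515) + G = (29402 - 4515) - 17712 = 24887 - 17712 = 7175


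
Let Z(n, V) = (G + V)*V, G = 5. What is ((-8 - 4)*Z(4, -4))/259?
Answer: 48/259 ≈ 0.18533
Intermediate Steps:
Z(n, V) = V*(5 + V) (Z(n, V) = (5 + V)*V = V*(5 + V))
((-8 - 4)*Z(4, -4))/259 = ((-8 - 4)*(-4*(5 - 4)))/259 = -(-48)*(1/259) = -12*(-4)*(1/259) = 48*(1/259) = 48/259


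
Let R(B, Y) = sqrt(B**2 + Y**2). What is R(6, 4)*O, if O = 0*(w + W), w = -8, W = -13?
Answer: 0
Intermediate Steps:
O = 0 (O = 0*(-8 - 13) = 0*(-21) = 0)
R(6, 4)*O = sqrt(6**2 + 4**2)*0 = sqrt(36 + 16)*0 = sqrt(52)*0 = (2*sqrt(13))*0 = 0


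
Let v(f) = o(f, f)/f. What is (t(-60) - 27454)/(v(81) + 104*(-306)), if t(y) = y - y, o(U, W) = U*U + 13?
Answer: 158841/183655 ≈ 0.86489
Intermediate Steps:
o(U, W) = 13 + U**2 (o(U, W) = U**2 + 13 = 13 + U**2)
v(f) = (13 + f**2)/f
t(y) = 0
(t(-60) - 27454)/(v(81) + 104*(-306)) = (0 - 27454)/((81 + 13/81) + 104*(-306)) = -27454/((81 + 13*(1/81)) - 31824) = -27454/((81 + 13/81) - 31824) = -27454/(6574/81 - 31824) = -27454/(-2571170/81) = -27454*(-81/2571170) = 158841/183655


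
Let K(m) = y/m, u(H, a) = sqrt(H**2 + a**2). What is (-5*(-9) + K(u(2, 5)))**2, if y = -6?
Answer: 58761/29 - 540*sqrt(29)/29 ≈ 1926.0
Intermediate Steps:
K(m) = -6/m
(-5*(-9) + K(u(2, 5)))**2 = (-5*(-9) - 6/sqrt(2**2 + 5**2))**2 = (45 - 6/sqrt(4 + 25))**2 = (45 - 6*sqrt(29)/29)**2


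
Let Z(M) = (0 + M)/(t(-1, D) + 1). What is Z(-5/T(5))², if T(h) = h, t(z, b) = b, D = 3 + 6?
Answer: 1/100 ≈ 0.010000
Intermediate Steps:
D = 9
Z(M) = M/10 (Z(M) = (0 + M)/(9 + 1) = M/10)
Z(-5/T(5))² = ((-5/5)/10)² = ((-5*⅕)/10)² = ((⅒)*(-1))² = (-⅒)² = 1/100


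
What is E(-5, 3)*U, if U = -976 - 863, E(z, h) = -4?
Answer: 7356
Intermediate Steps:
U = -1839
E(-5, 3)*U = -4*(-1839) = 7356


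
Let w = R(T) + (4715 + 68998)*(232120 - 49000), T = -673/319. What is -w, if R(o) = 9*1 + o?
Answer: -4305965536838/319 ≈ -1.3498e+10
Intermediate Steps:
T = -673/319 (T = -673*1/319 = -673/319 ≈ -2.1097)
R(o) = 9 + o
w = 4305965536838/319 (w = (9 - 673/319) + (4715 + 68998)*(232120 - 49000) = 2198/319 + 73713*183120 = 2198/319 + 13498324560 = 4305965536838/319 ≈ 1.3498e+10)
-w = -1*4305965536838/319 = -4305965536838/319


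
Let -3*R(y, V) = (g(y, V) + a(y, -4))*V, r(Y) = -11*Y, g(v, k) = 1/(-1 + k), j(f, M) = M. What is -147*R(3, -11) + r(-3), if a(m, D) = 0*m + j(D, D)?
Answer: 26807/12 ≈ 2233.9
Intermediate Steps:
a(m, D) = D (a(m, D) = 0*m + D = 0 + D = D)
R(y, V) = -V*(-4 + 1/(-1 + V))/3 (R(y, V) = -(1/(-1 + V) - 4)*V/3 = -(-4 + 1/(-1 + V))*V/3 = -V*(-4 + 1/(-1 + V))/3)
-147*R(3, -11) + r(-3) = -49*(-11)*(-5 + 4*(-11))/(-1 - 11) - 11*(-3) = -49*(-11)*(-5 - 44)/(-12) + 33 = -49*(-11)*(-1)*(-49)/12 + 33 = -147*(-539/36) + 33 = 26411/12 + 33 = 26807/12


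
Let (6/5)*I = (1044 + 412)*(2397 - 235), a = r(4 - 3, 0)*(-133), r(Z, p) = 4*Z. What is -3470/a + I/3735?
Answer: 422555111/596106 ≈ 708.86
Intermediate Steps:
a = -532 (a = (4*(4 - 3))*(-133) = (4*1)*(-133) = 4*(-133) = -532)
I = 7869680/3 (I = 5*((1044 + 412)*(2397 - 235))/6 = 5*(1456*2162)/6 = (5/6)*3147872 = 7869680/3 ≈ 2.6232e+6)
-3470/a + I/3735 = -3470/(-532) + (7869680/3)/3735 = -3470*(-1/532) + (7869680/3)*(1/3735) = 1735/266 + 1573936/2241 = 422555111/596106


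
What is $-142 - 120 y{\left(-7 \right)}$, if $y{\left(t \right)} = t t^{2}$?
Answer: $41018$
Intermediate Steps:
$y{\left(t \right)} = t^{3}$
$-142 - 120 y{\left(-7 \right)} = -142 - 120 \left(-7\right)^{3} = -142 - -41160 = -142 + 41160 = 41018$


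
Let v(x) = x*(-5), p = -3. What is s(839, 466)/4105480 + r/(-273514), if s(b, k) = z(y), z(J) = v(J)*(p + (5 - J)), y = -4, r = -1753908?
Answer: 90008337969/14036328209 ≈ 6.4125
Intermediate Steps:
v(x) = -5*x
z(J) = -5*J*(2 - J) (z(J) = (-5*J)*(-3 + (5 - J)) = (-5*J)*(2 - J) = -5*J*(2 - J))
s(b, k) = 120 (s(b, k) = 5*(-4)*(-2 - 4) = 5*(-4)*(-6) = 120)
s(839, 466)/4105480 + r/(-273514) = 120/4105480 - 1753908/(-273514) = 120*(1/4105480) - 1753908*(-1/273514) = 3/102637 + 876954/136757 = 90008337969/14036328209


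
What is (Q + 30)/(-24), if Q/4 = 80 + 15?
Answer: -205/12 ≈ -17.083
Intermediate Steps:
Q = 380 (Q = 4*(80 + 15) = 4*95 = 380)
(Q + 30)/(-24) = (380 + 30)/(-24) = -1/24*410 = -205/12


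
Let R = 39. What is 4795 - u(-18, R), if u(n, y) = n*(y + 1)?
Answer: 5515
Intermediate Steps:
u(n, y) = n*(1 + y)
4795 - u(-18, R) = 4795 - (-18)*(1 + 39) = 4795 - (-18)*40 = 4795 - 1*(-720) = 4795 + 720 = 5515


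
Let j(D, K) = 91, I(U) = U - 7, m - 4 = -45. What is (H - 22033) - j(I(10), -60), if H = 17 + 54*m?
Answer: -24321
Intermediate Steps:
m = -41 (m = 4 - 45 = -41)
I(U) = -7 + U
H = -2197 (H = 17 + 54*(-41) = 17 - 2214 = -2197)
(H - 22033) - j(I(10), -60) = (-2197 - 22033) - 1*91 = -24230 - 91 = -24321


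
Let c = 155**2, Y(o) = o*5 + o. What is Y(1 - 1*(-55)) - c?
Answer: -23689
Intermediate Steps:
Y(o) = 6*o (Y(o) = 5*o + o = 6*o)
c = 24025
Y(1 - 1*(-55)) - c = 6*(1 - 1*(-55)) - 1*24025 = 6*(1 + 55) - 24025 = 6*56 - 24025 = 336 - 24025 = -23689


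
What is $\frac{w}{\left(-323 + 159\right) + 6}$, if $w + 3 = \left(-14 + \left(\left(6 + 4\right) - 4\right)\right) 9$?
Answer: $\frac{75}{158} \approx 0.47468$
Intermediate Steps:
$w = -75$ ($w = -3 + \left(-14 + \left(\left(6 + 4\right) - 4\right)\right) 9 = -3 + \left(-14 + \left(10 - 4\right)\right) 9 = -3 + \left(-14 + 6\right) 9 = -3 - 72 = -75$)
$\frac{w}{\left(-323 + 159\right) + 6} = - \frac{75}{\left(-323 + 159\right) + 6} = - \frac{75}{-164 + 6} = - \frac{75}{-158} = \left(-75\right) \left(- \frac{1}{158}\right) = \frac{75}{158}$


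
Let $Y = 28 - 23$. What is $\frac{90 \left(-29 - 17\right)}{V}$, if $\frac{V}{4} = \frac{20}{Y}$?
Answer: $- \frac{1035}{4} \approx -258.75$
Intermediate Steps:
$Y = 5$
$V = 16$ ($V = 4 \cdot \frac{20}{5} = 4 \cdot 20 \cdot \frac{1}{5} = 4 \cdot 4 = 16$)
$\frac{90 \left(-29 - 17\right)}{V} = \frac{90 \left(-29 - 17\right)}{16} = 90 \left(-46\right) \frac{1}{16} = \left(-4140\right) \frac{1}{16} = - \frac{1035}{4}$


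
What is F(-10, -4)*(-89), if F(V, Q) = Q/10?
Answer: 178/5 ≈ 35.600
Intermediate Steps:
F(V, Q) = Q/10 (F(V, Q) = Q*(⅒) = Q/10)
F(-10, -4)*(-89) = ((⅒)*(-4))*(-89) = -⅖*(-89) = 178/5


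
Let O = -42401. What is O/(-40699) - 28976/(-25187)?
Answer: 2247248211/1025085713 ≈ 2.1923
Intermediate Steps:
O/(-40699) - 28976/(-25187) = -42401/(-40699) - 28976/(-25187) = -42401*(-1/40699) - 28976*(-1/25187) = 42401/40699 + 28976/25187 = 2247248211/1025085713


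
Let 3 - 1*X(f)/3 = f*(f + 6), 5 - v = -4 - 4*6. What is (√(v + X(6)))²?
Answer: -174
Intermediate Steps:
v = 33 (v = 5 - (-4 - 4*6) = 5 - (-4 - 24) = 5 - 1*(-28) = 5 + 28 = 33)
X(f) = 9 - 3*f*(6 + f) (X(f) = 9 - 3*f*(f + 6) = 9 - 3*f*(6 + f))
(√(v + X(6)))² = (√(33 + (9 - 18*6 - 3*6²)))² = (√(33 + (9 - 108 - 3*36)))² = (√(33 + (9 - 108 - 108)))² = (√(33 - 207))² = (√(-174))² = (I*√174)² = -174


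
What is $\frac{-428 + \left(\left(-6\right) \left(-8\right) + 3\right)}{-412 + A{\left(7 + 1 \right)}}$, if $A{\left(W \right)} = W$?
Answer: $\frac{377}{404} \approx 0.93317$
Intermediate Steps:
$\frac{-428 + \left(\left(-6\right) \left(-8\right) + 3\right)}{-412 + A{\left(7 + 1 \right)}} = \frac{-428 + \left(\left(-6\right) \left(-8\right) + 3\right)}{-412 + \left(7 + 1\right)} = \frac{-428 + \left(48 + 3\right)}{-412 + 8} = \frac{-428 + 51}{-404} = \left(-377\right) \left(- \frac{1}{404}\right) = \frac{377}{404}$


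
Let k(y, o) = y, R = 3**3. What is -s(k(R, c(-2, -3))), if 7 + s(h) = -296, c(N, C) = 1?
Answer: 303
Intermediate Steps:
R = 27
s(h) = -303 (s(h) = -7 - 296 = -303)
-s(k(R, c(-2, -3))) = -1*(-303) = 303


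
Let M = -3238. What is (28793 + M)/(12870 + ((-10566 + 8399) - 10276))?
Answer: 25555/427 ≈ 59.848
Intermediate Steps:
(28793 + M)/(12870 + ((-10566 + 8399) - 10276)) = (28793 - 3238)/(12870 + ((-10566 + 8399) - 10276)) = 25555/(12870 + (-2167 - 10276)) = 25555/(12870 - 12443) = 25555/427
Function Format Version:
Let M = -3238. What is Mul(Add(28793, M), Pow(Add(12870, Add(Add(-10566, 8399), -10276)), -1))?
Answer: Rational(25555, 427) ≈ 59.848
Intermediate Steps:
Mul(Add(28793, M), Pow(Add(12870, Add(Add(-10566, 8399), -10276)), -1)) = Mul(Add(28793, -3238), Pow(Add(12870, Add(Add(-10566, 8399), -10276)), -1)) = Mul(25555, Pow(Add(12870, Add(-2167, -10276)), -1)) = Mul(25555, Pow(Add(12870, -12443), -1)) = Mul(25555, Pow(427, -1)) = Mul(25555, Rational(1, 427)) = Rational(25555, 427)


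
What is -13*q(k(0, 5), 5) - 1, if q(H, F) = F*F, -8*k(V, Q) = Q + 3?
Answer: -326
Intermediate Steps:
k(V, Q) = -3/8 - Q/8 (k(V, Q) = -(Q + 3)/8 = -(3 + Q)/8 = -3/8 - Q/8)
q(H, F) = F²
-13*q(k(0, 5), 5) - 1 = -13*5² - 1 = -13*25 - 1 = -325 - 1 = -326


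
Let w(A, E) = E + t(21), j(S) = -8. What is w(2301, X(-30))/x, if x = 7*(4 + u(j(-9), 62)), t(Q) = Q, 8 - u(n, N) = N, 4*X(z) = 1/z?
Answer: -2519/42000 ≈ -0.059976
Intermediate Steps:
X(z) = 1/(4*z)
u(n, N) = 8 - N
w(A, E) = 21 + E (w(A, E) = E + 21 = 21 + E)
x = -350 (x = 7*(4 + (8 - 1*62)) = 7*(4 + (8 - 62)) = 7*(4 - 54) = 7*(-50) = -350)
w(2301, X(-30))/x = (21 + (¼)/(-30))/(-350) = (21 + (¼)*(-1/30))*(-1/350) = (21 - 1/120)*(-1/350) = (2519/120)*(-1/350) = -2519/42000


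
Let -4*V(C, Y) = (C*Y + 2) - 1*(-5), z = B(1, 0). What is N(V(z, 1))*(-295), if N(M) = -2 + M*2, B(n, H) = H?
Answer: 3245/2 ≈ 1622.5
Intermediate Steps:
z = 0
V(C, Y) = -7/4 - C*Y/4 (V(C, Y) = -((C*Y + 2) - 1*(-5))/4 = -((2 + C*Y) + 5)/4 = -(7 + C*Y)/4 = -7/4 - C*Y/4)
N(M) = -2 + 2*M
N(V(z, 1))*(-295) = (-2 + 2*(-7/4 - ¼*0*1))*(-295) = (-2 + 2*(-7/4 + 0))*(-295) = (-2 + 2*(-7/4))*(-295) = (-2 - 7/2)*(-295) = -11/2*(-295) = 3245/2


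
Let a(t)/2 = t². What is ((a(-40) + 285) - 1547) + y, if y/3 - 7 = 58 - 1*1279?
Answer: -1704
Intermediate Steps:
a(t) = 2*t²
y = -3642 (y = 21 + 3*(58 - 1*1279) = 21 + 3*(58 - 1279) = 21 + 3*(-1221) = 21 - 3663 = -3642)
((a(-40) + 285) - 1547) + y = ((2*(-40)² + 285) - 1547) - 3642 = ((2*1600 + 285) - 1547) - 3642 = ((3200 + 285) - 1547) - 3642 = (3485 - 1547) - 3642 = 1938 - 3642 = -1704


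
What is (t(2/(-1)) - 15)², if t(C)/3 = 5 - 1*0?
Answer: 0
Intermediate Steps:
t(C) = 15 (t(C) = 3*(5 - 1*0) = 3*(5 + 0) = 3*5 = 15)
(t(2/(-1)) - 15)² = (15 - 15)² = 0² = 0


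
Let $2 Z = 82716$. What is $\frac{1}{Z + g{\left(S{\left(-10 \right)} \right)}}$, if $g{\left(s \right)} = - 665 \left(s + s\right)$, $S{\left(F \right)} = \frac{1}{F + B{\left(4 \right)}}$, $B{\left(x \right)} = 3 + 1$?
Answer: $\frac{3}{124739} \approx 2.405 \cdot 10^{-5}$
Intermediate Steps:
$Z = 41358$ ($Z = \frac{1}{2} \cdot 82716 = 41358$)
$B{\left(x \right)} = 4$
$S{\left(F \right)} = \frac{1}{4 + F}$ ($S{\left(F \right)} = \frac{1}{F + 4} = \frac{1}{4 + F}$)
$g{\left(s \right)} = - 1330 s$ ($g{\left(s \right)} = - 665 \cdot 2 s = - 1330 s$)
$\frac{1}{Z + g{\left(S{\left(-10 \right)} \right)}} = \frac{1}{41358 - \frac{1330}{4 - 10}} = \frac{1}{41358 - \frac{1330}{-6}} = \frac{1}{41358 - - \frac{665}{3}} = \frac{1}{41358 + \frac{665}{3}} = \frac{1}{\frac{124739}{3}} = \frac{3}{124739}$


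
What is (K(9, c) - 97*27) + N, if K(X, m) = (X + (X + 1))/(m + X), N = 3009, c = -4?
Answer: 1969/5 ≈ 393.80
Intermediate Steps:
K(X, m) = (1 + 2*X)/(X + m) (K(X, m) = (X + (1 + X))/(X + m) = (1 + 2*X)/(X + m))
(K(9, c) - 97*27) + N = ((1 + 2*9)/(9 - 4) - 97*27) + 3009 = ((1 + 18)/5 - 2619) + 3009 = ((⅕)*19 - 2619) + 3009 = (19/5 - 2619) + 3009 = -13076/5 + 3009 = 1969/5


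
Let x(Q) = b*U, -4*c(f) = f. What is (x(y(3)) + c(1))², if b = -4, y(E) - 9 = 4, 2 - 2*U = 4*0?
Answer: 289/16 ≈ 18.063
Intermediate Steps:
U = 1 (U = 1 - 2*0 = 1 - ½*0 = 1 + 0 = 1)
c(f) = -f/4
y(E) = 13 (y(E) = 9 + 4 = 13)
x(Q) = -4 (x(Q) = -4*1 = -4)
(x(y(3)) + c(1))² = (-4 - ¼*1)² = (-4 - ¼)² = (-17/4)² = 289/16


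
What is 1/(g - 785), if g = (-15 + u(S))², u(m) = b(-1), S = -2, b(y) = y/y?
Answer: -1/589 ≈ -0.0016978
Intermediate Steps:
b(y) = 1
u(m) = 1
g = 196 (g = (-15 + 1)² = (-14)² = 196)
1/(g - 785) = 1/(196 - 785) = 1/(-589) = -1/589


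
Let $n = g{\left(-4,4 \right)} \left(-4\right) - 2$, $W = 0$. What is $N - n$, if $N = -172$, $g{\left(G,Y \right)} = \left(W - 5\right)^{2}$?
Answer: $-70$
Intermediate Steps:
$g{\left(G,Y \right)} = 25$ ($g{\left(G,Y \right)} = \left(0 - 5\right)^{2} = \left(-5\right)^{2} = 25$)
$n = -102$ ($n = 25 \left(-4\right) - 2 = -100 - 2 = -102$)
$N - n = -172 - -102 = -172 + 102 = -70$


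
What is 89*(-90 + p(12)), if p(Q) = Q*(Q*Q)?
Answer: 145782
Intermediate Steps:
p(Q) = Q³ (p(Q) = Q*Q² = Q³)
89*(-90 + p(12)) = 89*(-90 + 12³) = 89*(-90 + 1728) = 89*1638 = 145782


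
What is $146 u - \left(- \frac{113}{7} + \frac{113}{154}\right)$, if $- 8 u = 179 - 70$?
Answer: $- \frac{86849}{44} \approx -1973.8$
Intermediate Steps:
$u = - \frac{109}{8}$ ($u = - \frac{179 - 70}{8} = \left(- \frac{1}{8}\right) 109 = - \frac{109}{8} \approx -13.625$)
$146 u - \left(- \frac{113}{7} + \frac{113}{154}\right) = 146 \left(- \frac{109}{8}\right) - \left(- \frac{113}{7} + \frac{113}{154}\right) = - \frac{7957}{4} - - \frac{339}{22} = - \frac{7957}{4} + \left(- \frac{113}{154} + \frac{113}{7}\right) = - \frac{7957}{4} + \frac{339}{22} = - \frac{86849}{44}$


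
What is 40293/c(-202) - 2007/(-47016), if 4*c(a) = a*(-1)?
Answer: 421003787/527624 ≈ 797.92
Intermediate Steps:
c(a) = -a/4 (c(a) = (a*(-1))/4 = (-a)/4 = -a/4)
40293/c(-202) - 2007/(-47016) = 40293/((-¼*(-202))) - 2007/(-47016) = 40293/(101/2) - 2007*(-1/47016) = 40293*(2/101) + 223/5224 = 80586/101 + 223/5224 = 421003787/527624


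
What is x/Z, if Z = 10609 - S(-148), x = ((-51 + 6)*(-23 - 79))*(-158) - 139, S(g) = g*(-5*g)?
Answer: -725359/120129 ≈ -6.0382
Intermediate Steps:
S(g) = -5*g**2
x = -725359 (x = -45*(-102)*(-158) - 139 = 4590*(-158) - 139 = -725220 - 139 = -725359)
Z = 120129 (Z = 10609 - (-5)*(-148)**2 = 10609 - (-5)*21904 = 10609 - 1*(-109520) = 10609 + 109520 = 120129)
x/Z = -725359/120129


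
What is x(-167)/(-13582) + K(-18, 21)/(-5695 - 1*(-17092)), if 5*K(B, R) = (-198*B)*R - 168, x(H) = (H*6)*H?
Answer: -1420213093/128995045 ≈ -11.010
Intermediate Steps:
x(H) = 6*H² (x(H) = (6*H)*H = 6*H²)
K(B, R) = -168/5 - 198*B*R/5 (K(B, R) = ((-198*B)*R - 168)/5 = (-198*B*R - 168)/5 = (-168 - 198*B*R)/5 = -168/5 - 198*B*R/5)
x(-167)/(-13582) + K(-18, 21)/(-5695 - 1*(-17092)) = (6*(-167)²)/(-13582) + (-168/5 - 198/5*(-18)*21)/(-5695 - 1*(-17092)) = (6*27889)*(-1/13582) + (-168/5 + 74844/5)/(-5695 + 17092) = 167334*(-1/13582) + (74676/5)/11397 = -83667/6791 + (74676/5)*(1/11397) = -83667/6791 + 24892/18995 = -1420213093/128995045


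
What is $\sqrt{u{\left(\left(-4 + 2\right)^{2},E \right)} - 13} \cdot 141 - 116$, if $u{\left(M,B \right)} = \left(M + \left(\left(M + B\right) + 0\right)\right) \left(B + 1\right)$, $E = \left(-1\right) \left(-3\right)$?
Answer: $-116 + 141 \sqrt{31} \approx 669.05$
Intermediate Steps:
$E = 3$
$u{\left(M,B \right)} = \left(1 + B\right) \left(B + 2 M\right)$ ($u{\left(M,B \right)} = \left(M + \left(\left(B + M\right) + 0\right)\right) \left(1 + B\right) = \left(M + \left(B + M\right)\right) \left(1 + B\right) = \left(B + 2 M\right) \left(1 + B\right) = \left(1 + B\right) \left(B + 2 M\right)$)
$\sqrt{u{\left(\left(-4 + 2\right)^{2},E \right)} - 13} \cdot 141 - 116 = \sqrt{\left(3 + 3^{2} + 2 \left(-4 + 2\right)^{2} + 2 \cdot 3 \left(-4 + 2\right)^{2}\right) - 13} \cdot 141 - 116 = \sqrt{\left(3 + 9 + 2 \left(-2\right)^{2} + 2 \cdot 3 \left(-2\right)^{2}\right) - 13} \cdot 141 - 116 = \sqrt{\left(3 + 9 + 2 \cdot 4 + 2 \cdot 3 \cdot 4\right) - 13} \cdot 141 - 116 = \sqrt{\left(3 + 9 + 8 + 24\right) - 13} \cdot 141 - 116 = \sqrt{44 - 13} \cdot 141 - 116 = \sqrt{31} \cdot 141 - 116 = 141 \sqrt{31} - 116 = -116 + 141 \sqrt{31}$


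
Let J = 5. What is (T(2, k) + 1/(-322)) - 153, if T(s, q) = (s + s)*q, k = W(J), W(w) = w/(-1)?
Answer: -55707/322 ≈ -173.00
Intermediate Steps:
W(w) = -w (W(w) = w*(-1) = -w)
k = -5 (k = -1*5 = -5)
T(s, q) = 2*q*s (T(s, q) = (2*s)*q = 2*q*s)
(T(2, k) + 1/(-322)) - 153 = (2*(-5)*2 + 1/(-322)) - 153 = (-20 - 1/322) - 153 = -6441/322 - 153 = -55707/322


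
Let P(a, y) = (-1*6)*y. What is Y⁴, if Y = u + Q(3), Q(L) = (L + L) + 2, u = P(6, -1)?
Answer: 38416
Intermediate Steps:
P(a, y) = -6*y
u = 6 (u = -6*(-1) = 6)
Q(L) = 2 + 2*L (Q(L) = 2*L + 2 = 2 + 2*L)
Y = 14 (Y = 6 + (2 + 2*3) = 6 + (2 + 6) = 6 + 8 = 14)
Y⁴ = 14⁴ = 38416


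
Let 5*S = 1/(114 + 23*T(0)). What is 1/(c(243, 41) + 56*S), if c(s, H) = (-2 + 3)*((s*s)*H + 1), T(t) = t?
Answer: 285/689987878 ≈ 4.1305e-7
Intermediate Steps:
c(s, H) = 1 + H*s² (c(s, H) = 1*(s²*H + 1) = 1*(H*s² + 1) = 1*(1 + H*s²) = 1 + H*s²)
S = 1/570 (S = 1/(5*(114 + 23*0)) = 1/(5*(114 + 0)) = (⅕)/114 = (⅕)*(1/114) = 1/570 ≈ 0.0017544)
1/(c(243, 41) + 56*S) = 1/((1 + 41*243²) + 56*(1/570)) = 1/((1 + 41*59049) + 28/285) = 1/((1 + 2421009) + 28/285) = 1/(2421010 + 28/285) = 1/(689987878/285) = 285/689987878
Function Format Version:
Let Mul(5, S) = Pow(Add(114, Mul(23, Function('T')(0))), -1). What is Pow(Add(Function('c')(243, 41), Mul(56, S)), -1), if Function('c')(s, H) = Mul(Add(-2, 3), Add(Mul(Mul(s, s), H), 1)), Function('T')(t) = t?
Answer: Rational(285, 689987878) ≈ 4.1305e-7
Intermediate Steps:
Function('c')(s, H) = Add(1, Mul(H, Pow(s, 2))) (Function('c')(s, H) = Mul(1, Add(Mul(Pow(s, 2), H), 1)) = Mul(1, Add(Mul(H, Pow(s, 2)), 1)) = Mul(1, Add(1, Mul(H, Pow(s, 2)))) = Add(1, Mul(H, Pow(s, 2))))
S = Rational(1, 570) (S = Mul(Rational(1, 5), Pow(Add(114, Mul(23, 0)), -1)) = Mul(Rational(1, 5), Pow(Add(114, 0), -1)) = Mul(Rational(1, 5), Pow(114, -1)) = Mul(Rational(1, 5), Rational(1, 114)) = Rational(1, 570) ≈ 0.0017544)
Pow(Add(Function('c')(243, 41), Mul(56, S)), -1) = Pow(Add(Add(1, Mul(41, Pow(243, 2))), Mul(56, Rational(1, 570))), -1) = Pow(Add(Add(1, Mul(41, 59049)), Rational(28, 285)), -1) = Pow(Add(Add(1, 2421009), Rational(28, 285)), -1) = Pow(Add(2421010, Rational(28, 285)), -1) = Pow(Rational(689987878, 285), -1) = Rational(285, 689987878)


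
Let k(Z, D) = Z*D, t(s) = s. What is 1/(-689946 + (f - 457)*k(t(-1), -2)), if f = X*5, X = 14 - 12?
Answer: -1/690840 ≈ -1.4475e-6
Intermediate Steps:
X = 2
f = 10 (f = 2*5 = 10)
k(Z, D) = D*Z
1/(-689946 + (f - 457)*k(t(-1), -2)) = 1/(-689946 + (10 - 457)*(-2*(-1))) = 1/(-689946 - 447*2) = 1/(-689946 - 894) = 1/(-690840) = -1/690840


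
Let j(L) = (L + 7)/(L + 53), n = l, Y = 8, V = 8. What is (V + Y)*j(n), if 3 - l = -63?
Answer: 1168/119 ≈ 9.8151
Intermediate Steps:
l = 66 (l = 3 - 1*(-63) = 3 + 63 = 66)
n = 66
j(L) = (7 + L)/(53 + L)
(V + Y)*j(n) = (8 + 8)*((7 + 66)/(53 + 66)) = 16*(73/119) = 1168/119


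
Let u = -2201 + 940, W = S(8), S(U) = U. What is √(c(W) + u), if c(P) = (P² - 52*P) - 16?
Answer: 3*I*√181 ≈ 40.361*I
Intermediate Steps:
W = 8
c(P) = -16 + P² - 52*P
u = -1261
√(c(W) + u) = √((-16 + 8² - 52*8) - 1261) = √((-16 + 64 - 416) - 1261) = √(-368 - 1261) = √(-1629) = 3*I*√181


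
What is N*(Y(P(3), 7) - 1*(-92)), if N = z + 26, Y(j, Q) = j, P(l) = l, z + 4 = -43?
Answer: -1995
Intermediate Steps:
z = -47 (z = -4 - 43 = -47)
N = -21 (N = -47 + 26 = -21)
N*(Y(P(3), 7) - 1*(-92)) = -21*(3 - 1*(-92)) = -21*(3 + 92) = -21*95 = -1995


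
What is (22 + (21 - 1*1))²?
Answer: 1764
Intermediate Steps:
(22 + (21 - 1*1))² = (22 + (21 - 1))² = (22 + 20)² = 42² = 1764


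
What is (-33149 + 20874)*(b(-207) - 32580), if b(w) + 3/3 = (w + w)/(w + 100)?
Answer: 42787618075/107 ≈ 3.9988e+8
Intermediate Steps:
b(w) = -1 + 2*w/(100 + w) (b(w) = -1 + (w + w)/(w + 100) = -1 + (2*w)/(100 + w) = -1 + 2*w/(100 + w))
(-33149 + 20874)*(b(-207) - 32580) = (-33149 + 20874)*((-100 - 207)/(100 - 207) - 32580) = -12275*(-307/(-107) - 32580) = -12275*(-1/107*(-307) - 32580) = -12275*(307/107 - 32580) = -12275*(-3485753/107) = 42787618075/107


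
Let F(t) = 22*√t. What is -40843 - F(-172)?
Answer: -40843 - 44*I*√43 ≈ -40843.0 - 288.53*I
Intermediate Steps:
-40843 - F(-172) = -40843 - 22*√(-172) = -40843 - 22*2*I*√43 = -40843 - 44*I*√43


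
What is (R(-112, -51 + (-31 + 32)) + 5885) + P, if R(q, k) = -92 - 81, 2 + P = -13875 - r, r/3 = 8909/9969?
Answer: -27141204/3323 ≈ -8167.7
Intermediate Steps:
r = 8909/3323 (r = 3*(8909/9969) = 8909/3323 ≈ 2.6810)
P = -46122180/3323 (P = -2 + (-13875 - 1*8909/3323) = -2 + (-13875 - 8909/3323) = -2 - 46115534/3323 = -46122180/3323 ≈ -13880.)
R(q, k) = -173
(R(-112, -51 + (-31 + 32)) + 5885) + P = (-173 + 5885) - 46122180/3323 = 5712 - 46122180/3323 = -27141204/3323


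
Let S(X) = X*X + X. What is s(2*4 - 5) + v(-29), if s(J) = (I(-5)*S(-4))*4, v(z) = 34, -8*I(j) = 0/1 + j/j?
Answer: 28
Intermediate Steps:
S(X) = X + X² (S(X) = X² + X = X + X²)
I(j) = -⅛ (I(j) = -(0/1 + j/j)/8 = -(0*1 + 1)/8 = -(0 + 1)/8 = -⅛*1 = -⅛)
s(J) = -6 (s(J) = -(-1)*(1 - 4)/2*4 = -(-1)*(-3)/2*4 = -⅛*12*4 = -3/2*4 = -6)
s(2*4 - 5) + v(-29) = -6 + 34 = 28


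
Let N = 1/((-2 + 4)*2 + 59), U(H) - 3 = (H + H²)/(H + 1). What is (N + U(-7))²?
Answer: 63001/3969 ≈ 15.873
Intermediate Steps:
U(H) = 3 + (H + H²)/(1 + H) (U(H) = 3 + (H + H²)/(H + 1) = 3 + (H + H²)/(1 + H))
N = 1/63 (N = 1/(2*2 + 59) = 1/(4 + 59) = 1/63 ≈ 0.015873)
(N + U(-7))² = (1/63 + (3 - 7))² = (1/63 - 4)² = (-251/63)² = 63001/3969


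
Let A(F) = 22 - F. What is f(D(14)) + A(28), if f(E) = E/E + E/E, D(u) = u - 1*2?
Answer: -4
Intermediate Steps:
D(u) = -2 + u (D(u) = u - 2 = -2 + u)
f(E) = 2 (f(E) = 1 + 1 = 2)
f(D(14)) + A(28) = 2 + (22 - 1*28) = 2 + (22 - 28) = 2 - 6 = -4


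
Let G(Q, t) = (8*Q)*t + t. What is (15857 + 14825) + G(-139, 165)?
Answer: -152633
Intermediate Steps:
G(Q, t) = t + 8*Q*t (G(Q, t) = 8*Q*t + t = t + 8*Q*t)
(15857 + 14825) + G(-139, 165) = (15857 + 14825) + 165*(1 + 8*(-139)) = 30682 + 165*(1 - 1112) = 30682 + 165*(-1111) = 30682 - 183315 = -152633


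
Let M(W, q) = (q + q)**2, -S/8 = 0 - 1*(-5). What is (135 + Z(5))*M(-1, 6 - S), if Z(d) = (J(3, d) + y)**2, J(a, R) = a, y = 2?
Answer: 1354240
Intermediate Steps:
S = -40 (S = -8*(0 - 1*(-5)) = -8*(0 + 5) = -8*5 = -40)
Z(d) = 25 (Z(d) = (3 + 2)**2 = 5**2 = 25)
M(W, q) = 4*q**2 (M(W, q) = (2*q)**2 = 4*q**2)
(135 + Z(5))*M(-1, 6 - S) = (135 + 25)*(4*(6 - 1*(-40))**2) = 160*(4*(6 + 40)**2) = 160*(4*46**2) = 160*(4*2116) = 160*8464 = 1354240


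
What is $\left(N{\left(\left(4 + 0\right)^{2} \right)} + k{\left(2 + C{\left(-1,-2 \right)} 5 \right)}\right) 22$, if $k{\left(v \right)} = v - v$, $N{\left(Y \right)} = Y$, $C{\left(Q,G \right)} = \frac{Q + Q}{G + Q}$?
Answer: $352$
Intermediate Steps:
$C{\left(Q,G \right)} = \frac{2 Q}{G + Q}$
$k{\left(v \right)} = 0$
$\left(N{\left(\left(4 + 0\right)^{2} \right)} + k{\left(2 + C{\left(-1,-2 \right)} 5 \right)}\right) 22 = \left(\left(4 + 0\right)^{2} + 0\right) 22 = \left(4^{2} + 0\right) 22 = \left(16 + 0\right) 22 = 16 \cdot 22 = 352$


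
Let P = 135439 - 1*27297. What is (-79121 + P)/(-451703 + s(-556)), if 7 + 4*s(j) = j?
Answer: -116084/1807375 ≈ -0.064228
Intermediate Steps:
P = 108142 (P = 135439 - 27297 = 108142)
s(j) = -7/4 + j/4
(-79121 + P)/(-451703 + s(-556)) = (-79121 + 108142)/(-451703 + (-7/4 + (¼)*(-556))) = 29021/(-451703 + (-7/4 - 139)) = 29021/(-451703 - 563/4) = 29021/(-1807375/4) = 29021*(-4/1807375) = -116084/1807375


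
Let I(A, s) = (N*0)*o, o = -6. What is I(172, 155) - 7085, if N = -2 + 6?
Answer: -7085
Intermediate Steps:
N = 4
I(A, s) = 0 (I(A, s) = (4*0)*(-6) = 0*(-6) = 0)
I(172, 155) - 7085 = 0 - 7085 = -7085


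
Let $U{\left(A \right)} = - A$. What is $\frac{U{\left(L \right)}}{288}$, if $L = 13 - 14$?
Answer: $\frac{1}{288} \approx 0.0034722$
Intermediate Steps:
$L = -1$
$\frac{U{\left(L \right)}}{288} = \frac{\left(-1\right) \left(-1\right)}{288} = 1 \cdot \frac{1}{288} = \frac{1}{288}$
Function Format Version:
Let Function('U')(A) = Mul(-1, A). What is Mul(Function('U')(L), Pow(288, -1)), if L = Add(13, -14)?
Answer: Rational(1, 288) ≈ 0.0034722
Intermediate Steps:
L = -1
Mul(Function('U')(L), Pow(288, -1)) = Mul(Mul(-1, -1), Pow(288, -1)) = Mul(1, Rational(1, 288)) = Rational(1, 288)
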